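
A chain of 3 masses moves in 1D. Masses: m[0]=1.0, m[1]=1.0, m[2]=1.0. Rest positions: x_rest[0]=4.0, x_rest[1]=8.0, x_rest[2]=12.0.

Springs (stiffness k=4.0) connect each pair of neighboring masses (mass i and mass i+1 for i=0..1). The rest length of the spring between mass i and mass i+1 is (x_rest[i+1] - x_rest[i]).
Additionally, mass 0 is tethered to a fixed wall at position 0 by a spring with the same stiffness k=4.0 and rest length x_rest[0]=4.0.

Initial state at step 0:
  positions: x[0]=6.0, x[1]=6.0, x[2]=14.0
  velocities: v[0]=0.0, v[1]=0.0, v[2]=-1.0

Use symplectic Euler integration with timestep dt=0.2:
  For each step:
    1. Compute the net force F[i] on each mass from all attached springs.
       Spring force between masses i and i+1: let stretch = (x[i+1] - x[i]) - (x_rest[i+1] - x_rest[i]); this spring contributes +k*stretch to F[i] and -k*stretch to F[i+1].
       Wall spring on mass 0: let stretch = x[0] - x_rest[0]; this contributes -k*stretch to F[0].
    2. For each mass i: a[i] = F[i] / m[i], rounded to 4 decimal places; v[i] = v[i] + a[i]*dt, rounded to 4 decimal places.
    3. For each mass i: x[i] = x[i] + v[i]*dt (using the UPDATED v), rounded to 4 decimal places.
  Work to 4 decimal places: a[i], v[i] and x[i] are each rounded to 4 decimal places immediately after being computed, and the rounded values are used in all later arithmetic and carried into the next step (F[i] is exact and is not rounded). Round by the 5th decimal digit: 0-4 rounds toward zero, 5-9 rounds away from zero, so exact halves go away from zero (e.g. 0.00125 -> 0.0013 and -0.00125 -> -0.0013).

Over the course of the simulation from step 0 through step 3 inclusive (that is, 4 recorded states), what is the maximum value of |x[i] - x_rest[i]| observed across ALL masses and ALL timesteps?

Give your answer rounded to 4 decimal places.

Step 0: x=[6.0000 6.0000 14.0000] v=[0.0000 0.0000 -1.0000]
Step 1: x=[5.0400 7.2800 13.1600] v=[-4.8000 6.4000 -4.2000]
Step 2: x=[3.6320 9.1424 12.0192] v=[-7.0400 9.3120 -5.7040]
Step 3: x=[2.5245 10.5834 11.0581] v=[-5.5373 7.2051 -4.8054]
Max displacement = 2.5834

Answer: 2.5834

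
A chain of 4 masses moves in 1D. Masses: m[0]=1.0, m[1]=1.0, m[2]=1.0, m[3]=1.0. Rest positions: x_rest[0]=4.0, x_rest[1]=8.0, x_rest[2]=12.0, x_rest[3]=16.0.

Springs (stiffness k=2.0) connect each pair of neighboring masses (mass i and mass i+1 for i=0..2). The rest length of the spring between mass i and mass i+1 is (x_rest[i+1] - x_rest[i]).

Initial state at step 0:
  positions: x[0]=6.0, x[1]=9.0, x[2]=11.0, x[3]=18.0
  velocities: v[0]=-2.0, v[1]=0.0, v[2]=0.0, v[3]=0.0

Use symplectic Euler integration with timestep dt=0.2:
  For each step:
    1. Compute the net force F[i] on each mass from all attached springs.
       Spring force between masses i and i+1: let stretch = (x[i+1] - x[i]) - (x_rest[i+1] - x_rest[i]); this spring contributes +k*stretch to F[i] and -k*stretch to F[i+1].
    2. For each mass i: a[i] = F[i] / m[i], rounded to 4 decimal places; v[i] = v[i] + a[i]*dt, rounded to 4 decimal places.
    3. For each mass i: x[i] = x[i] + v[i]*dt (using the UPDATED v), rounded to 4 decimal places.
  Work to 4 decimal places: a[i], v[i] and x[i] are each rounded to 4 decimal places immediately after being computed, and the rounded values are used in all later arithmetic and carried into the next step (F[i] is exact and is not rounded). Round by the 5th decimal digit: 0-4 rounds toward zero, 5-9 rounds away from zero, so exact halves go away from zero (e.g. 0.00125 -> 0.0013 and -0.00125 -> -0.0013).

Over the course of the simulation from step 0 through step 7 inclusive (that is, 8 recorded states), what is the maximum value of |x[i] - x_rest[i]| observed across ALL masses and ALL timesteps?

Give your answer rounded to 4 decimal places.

Step 0: x=[6.0000 9.0000 11.0000 18.0000] v=[-2.0000 0.0000 0.0000 0.0000]
Step 1: x=[5.5200 8.9200 11.4000 17.7600] v=[-2.4000 -0.4000 2.0000 -1.2000]
Step 2: x=[4.9920 8.7664 12.1104 17.3312] v=[-2.6400 -0.7680 3.5520 -2.1440]
Step 3: x=[4.4460 8.5784 12.9709 16.8047] v=[-2.7302 -0.9402 4.3027 -2.6323]
Step 4: x=[3.9106 8.4112 13.7867 16.2915] v=[-2.6772 -0.8362 4.0792 -2.5658]
Step 5: x=[3.4152 8.3140 14.3729 15.8980] v=[-2.4770 -0.4862 2.9309 -1.9677]
Step 6: x=[2.9917 8.3096 14.5964 15.7025] v=[-2.1175 -0.0222 1.1174 -0.9777]
Step 7: x=[2.6736 8.3827 14.4054 15.7385] v=[-1.5903 0.3654 -0.9549 0.1799]
Max displacement = 2.5964

Answer: 2.5964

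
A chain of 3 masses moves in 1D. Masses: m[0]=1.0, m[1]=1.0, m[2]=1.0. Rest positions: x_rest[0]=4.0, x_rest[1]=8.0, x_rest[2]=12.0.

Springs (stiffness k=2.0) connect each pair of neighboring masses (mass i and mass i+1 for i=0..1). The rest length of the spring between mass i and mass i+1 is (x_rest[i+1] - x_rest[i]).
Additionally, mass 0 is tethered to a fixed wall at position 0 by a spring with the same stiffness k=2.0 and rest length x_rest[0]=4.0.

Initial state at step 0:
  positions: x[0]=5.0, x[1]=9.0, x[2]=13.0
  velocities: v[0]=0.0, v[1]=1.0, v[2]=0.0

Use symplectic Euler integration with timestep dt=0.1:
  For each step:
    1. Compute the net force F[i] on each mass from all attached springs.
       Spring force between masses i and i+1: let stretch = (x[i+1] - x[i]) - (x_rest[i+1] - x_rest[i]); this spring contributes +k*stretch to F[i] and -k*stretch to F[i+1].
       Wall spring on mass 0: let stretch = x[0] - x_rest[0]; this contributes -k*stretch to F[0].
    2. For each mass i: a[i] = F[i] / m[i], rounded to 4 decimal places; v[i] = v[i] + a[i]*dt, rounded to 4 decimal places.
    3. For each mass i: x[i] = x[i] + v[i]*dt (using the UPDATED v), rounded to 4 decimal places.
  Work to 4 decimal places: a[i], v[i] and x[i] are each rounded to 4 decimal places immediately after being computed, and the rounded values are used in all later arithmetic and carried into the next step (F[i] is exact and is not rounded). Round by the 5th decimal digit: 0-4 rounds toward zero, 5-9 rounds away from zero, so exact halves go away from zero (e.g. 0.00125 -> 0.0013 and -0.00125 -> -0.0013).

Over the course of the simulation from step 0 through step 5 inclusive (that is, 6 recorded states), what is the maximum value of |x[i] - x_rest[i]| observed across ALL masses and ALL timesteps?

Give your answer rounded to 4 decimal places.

Step 0: x=[5.0000 9.0000 13.0000] v=[0.0000 1.0000 0.0000]
Step 1: x=[4.9800 9.1000 13.0000] v=[-0.2000 1.0000 0.0000]
Step 2: x=[4.9428 9.1956 13.0020] v=[-0.3720 0.9560 0.0200]
Step 3: x=[4.8918 9.2823 13.0079] v=[-0.5100 0.8667 0.0587]
Step 4: x=[4.8308 9.3557 13.0193] v=[-0.6103 0.7337 0.1136]
Step 5: x=[4.7637 9.4118 13.0374] v=[-0.6715 0.5614 0.1809]
Max displacement = 1.4118

Answer: 1.4118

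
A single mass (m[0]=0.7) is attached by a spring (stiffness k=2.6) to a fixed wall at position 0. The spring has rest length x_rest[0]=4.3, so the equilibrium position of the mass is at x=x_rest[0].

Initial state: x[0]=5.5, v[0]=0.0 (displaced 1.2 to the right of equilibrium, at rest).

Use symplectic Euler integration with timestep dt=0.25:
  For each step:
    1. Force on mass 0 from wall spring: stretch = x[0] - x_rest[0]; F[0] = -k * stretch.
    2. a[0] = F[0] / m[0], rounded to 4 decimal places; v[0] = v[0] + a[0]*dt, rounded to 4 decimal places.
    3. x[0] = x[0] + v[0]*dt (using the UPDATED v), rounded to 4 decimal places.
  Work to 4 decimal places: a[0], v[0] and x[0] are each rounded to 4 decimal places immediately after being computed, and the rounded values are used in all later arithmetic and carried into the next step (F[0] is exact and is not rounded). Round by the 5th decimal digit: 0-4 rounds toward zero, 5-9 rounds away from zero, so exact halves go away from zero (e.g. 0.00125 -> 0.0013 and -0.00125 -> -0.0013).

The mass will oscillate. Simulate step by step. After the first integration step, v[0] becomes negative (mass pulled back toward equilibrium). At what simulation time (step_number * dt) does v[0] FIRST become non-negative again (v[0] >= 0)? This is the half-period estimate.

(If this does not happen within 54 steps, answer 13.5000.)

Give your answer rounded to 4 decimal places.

Answer: 1.7500

Derivation:
Step 0: x=[5.5000] v=[0.0000]
Step 1: x=[5.2214] v=[-1.1143]
Step 2: x=[4.7289] v=[-1.9699]
Step 3: x=[4.1369] v=[-2.3682]
Step 4: x=[3.5827] v=[-2.2168]
Step 5: x=[3.1950] v=[-1.5507]
Step 6: x=[3.0639] v=[-0.5246]
Step 7: x=[3.2197] v=[0.6232]
First v>=0 after going negative at step 7, time=1.7500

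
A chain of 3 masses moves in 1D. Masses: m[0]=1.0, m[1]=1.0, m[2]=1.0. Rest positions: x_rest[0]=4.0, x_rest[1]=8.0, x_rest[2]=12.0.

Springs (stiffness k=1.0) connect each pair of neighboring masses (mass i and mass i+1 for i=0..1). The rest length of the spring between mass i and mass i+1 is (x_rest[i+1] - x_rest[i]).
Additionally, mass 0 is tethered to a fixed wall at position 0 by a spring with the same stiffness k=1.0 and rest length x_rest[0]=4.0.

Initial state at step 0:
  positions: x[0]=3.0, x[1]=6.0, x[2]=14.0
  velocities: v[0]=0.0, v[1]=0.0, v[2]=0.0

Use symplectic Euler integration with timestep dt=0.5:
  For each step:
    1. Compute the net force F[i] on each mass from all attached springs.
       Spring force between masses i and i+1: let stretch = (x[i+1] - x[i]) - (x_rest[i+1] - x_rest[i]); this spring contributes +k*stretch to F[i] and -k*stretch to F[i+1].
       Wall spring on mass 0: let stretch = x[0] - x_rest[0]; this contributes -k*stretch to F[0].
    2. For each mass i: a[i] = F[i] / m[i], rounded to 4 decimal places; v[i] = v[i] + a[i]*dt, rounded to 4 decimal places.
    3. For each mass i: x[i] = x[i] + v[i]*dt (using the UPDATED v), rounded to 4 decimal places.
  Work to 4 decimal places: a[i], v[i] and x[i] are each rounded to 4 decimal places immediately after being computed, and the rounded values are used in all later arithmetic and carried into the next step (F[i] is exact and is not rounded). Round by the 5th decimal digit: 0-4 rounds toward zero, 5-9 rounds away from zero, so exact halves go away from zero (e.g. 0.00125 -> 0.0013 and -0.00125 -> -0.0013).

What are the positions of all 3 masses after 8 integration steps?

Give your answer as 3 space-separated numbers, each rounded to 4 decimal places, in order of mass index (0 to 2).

Step 0: x=[3.0000 6.0000 14.0000] v=[0.0000 0.0000 0.0000]
Step 1: x=[3.0000 7.2500 13.0000] v=[0.0000 2.5000 -2.0000]
Step 2: x=[3.3125 8.8750 11.5625] v=[0.6250 3.2500 -2.8750]
Step 3: x=[4.1875 9.7813 10.4531] v=[1.7500 1.8125 -2.2188]
Step 4: x=[5.4141 9.4571 10.1758] v=[2.4532 -0.6485 -0.5547]
Step 5: x=[6.2980 8.3018 10.7188] v=[1.7677 -2.3107 1.0860]
Step 6: x=[6.1083 7.2498 11.6576] v=[-0.3794 -2.1041 1.8775]
Step 7: x=[4.6769 7.0143 12.4944] v=[-2.8628 -0.4710 1.6736]
Step 8: x=[2.6606 7.5645 12.9612] v=[-4.0326 1.1004 0.9336]

Answer: 2.6606 7.5645 12.9612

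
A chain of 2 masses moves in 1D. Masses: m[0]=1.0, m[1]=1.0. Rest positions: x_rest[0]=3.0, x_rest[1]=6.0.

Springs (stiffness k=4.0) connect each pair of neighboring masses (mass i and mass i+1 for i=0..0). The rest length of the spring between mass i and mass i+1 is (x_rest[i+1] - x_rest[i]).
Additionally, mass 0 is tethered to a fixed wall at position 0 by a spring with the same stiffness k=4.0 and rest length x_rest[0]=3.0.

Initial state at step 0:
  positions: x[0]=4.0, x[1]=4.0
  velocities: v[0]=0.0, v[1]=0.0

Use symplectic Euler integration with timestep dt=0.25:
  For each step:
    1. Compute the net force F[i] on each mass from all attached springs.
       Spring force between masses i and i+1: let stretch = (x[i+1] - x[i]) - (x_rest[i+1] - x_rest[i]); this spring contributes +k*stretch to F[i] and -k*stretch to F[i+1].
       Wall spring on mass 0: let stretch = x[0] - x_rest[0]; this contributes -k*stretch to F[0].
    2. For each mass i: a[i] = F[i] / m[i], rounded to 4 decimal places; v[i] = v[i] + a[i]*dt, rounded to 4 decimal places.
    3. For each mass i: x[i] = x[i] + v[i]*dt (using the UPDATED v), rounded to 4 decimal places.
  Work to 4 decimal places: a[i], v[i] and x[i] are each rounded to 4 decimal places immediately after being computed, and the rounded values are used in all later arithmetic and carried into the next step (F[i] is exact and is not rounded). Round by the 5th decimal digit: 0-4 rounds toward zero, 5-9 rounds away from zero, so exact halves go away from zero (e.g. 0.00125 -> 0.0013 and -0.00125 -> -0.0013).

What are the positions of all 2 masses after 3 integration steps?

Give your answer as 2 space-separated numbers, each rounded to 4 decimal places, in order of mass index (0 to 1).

Step 0: x=[4.0000 4.0000] v=[0.0000 0.0000]
Step 1: x=[3.0000 4.7500] v=[-4.0000 3.0000]
Step 2: x=[1.6875 5.8125] v=[-5.2500 4.2500]
Step 3: x=[0.9844 6.5938] v=[-2.8125 3.1250]

Answer: 0.9844 6.5938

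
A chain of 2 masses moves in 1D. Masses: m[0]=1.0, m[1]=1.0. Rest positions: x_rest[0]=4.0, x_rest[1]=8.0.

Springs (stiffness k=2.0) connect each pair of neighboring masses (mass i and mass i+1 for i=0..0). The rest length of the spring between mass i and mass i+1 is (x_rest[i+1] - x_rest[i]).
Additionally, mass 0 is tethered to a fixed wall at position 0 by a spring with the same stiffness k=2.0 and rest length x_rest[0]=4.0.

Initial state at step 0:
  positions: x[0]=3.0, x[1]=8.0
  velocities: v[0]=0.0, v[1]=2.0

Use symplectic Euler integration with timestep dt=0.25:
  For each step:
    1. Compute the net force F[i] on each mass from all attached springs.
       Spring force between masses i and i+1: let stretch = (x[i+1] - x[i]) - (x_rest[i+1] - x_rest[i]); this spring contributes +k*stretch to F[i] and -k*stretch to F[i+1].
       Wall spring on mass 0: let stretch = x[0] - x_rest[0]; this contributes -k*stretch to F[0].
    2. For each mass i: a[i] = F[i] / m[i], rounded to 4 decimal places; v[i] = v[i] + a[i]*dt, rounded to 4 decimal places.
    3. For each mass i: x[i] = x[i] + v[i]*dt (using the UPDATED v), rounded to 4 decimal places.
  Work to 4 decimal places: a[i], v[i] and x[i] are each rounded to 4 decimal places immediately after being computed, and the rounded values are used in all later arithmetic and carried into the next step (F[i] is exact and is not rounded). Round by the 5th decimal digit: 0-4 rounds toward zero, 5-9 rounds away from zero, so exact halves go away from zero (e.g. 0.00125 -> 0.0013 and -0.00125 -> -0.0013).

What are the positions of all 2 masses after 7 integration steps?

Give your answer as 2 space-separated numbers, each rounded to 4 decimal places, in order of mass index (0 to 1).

Step 0: x=[3.0000 8.0000] v=[0.0000 2.0000]
Step 1: x=[3.2500 8.3750] v=[1.0000 1.5000]
Step 2: x=[3.7344 8.6094] v=[1.9375 0.9375]
Step 3: x=[4.3614 8.7344] v=[2.5078 0.5000]
Step 4: x=[4.9898 8.8128] v=[2.5136 0.3135]
Step 5: x=[5.4724 8.9133] v=[1.9302 0.4020]
Step 6: x=[5.7010 9.0837] v=[0.9145 0.6816]
Step 7: x=[5.6398 9.3313] v=[-0.2447 0.9903]

Answer: 5.6398 9.3313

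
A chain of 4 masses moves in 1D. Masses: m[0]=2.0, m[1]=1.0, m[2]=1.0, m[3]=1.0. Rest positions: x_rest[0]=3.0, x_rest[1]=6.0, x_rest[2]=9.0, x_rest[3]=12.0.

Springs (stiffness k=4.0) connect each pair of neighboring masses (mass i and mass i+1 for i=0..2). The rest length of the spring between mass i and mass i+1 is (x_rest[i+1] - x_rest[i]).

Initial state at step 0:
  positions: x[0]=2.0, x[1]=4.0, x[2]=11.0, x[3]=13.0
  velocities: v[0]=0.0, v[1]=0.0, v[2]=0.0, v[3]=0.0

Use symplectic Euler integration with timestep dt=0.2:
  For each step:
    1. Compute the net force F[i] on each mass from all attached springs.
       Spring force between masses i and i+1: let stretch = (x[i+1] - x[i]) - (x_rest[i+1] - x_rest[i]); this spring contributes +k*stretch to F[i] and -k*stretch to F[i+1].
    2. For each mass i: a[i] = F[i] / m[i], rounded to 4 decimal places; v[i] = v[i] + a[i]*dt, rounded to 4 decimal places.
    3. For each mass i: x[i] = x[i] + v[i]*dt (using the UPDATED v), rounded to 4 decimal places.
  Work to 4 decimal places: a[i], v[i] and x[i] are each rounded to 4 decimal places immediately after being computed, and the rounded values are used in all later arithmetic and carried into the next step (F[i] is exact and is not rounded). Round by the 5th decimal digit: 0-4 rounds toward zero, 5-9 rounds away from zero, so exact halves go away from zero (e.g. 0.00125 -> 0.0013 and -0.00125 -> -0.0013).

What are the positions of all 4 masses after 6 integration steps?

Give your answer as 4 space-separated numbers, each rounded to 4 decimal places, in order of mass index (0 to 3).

Step 0: x=[2.0000 4.0000 11.0000 13.0000] v=[0.0000 0.0000 0.0000 0.0000]
Step 1: x=[1.9200 4.8000 10.2000 13.1600] v=[-0.4000 4.0000 -4.0000 0.8000]
Step 2: x=[1.8304 6.0032 9.0096 13.3264] v=[-0.4480 6.0160 -5.9520 0.8320]
Step 3: x=[1.8346 7.0198 8.0289 13.2821] v=[0.0211 5.0829 -4.9037 -0.2214]
Step 4: x=[2.0136 7.3682 7.7272 12.8773] v=[0.8952 1.7420 -1.5084 -2.0240]
Step 5: x=[2.3810 6.9173 8.1921 12.1285] v=[1.8370 -2.2545 2.3245 -3.7441]
Step 6: x=[2.8713 5.9446 9.0829 11.2299] v=[2.4515 -4.8637 4.4538 -4.4932]

Answer: 2.8713 5.9446 9.0829 11.2299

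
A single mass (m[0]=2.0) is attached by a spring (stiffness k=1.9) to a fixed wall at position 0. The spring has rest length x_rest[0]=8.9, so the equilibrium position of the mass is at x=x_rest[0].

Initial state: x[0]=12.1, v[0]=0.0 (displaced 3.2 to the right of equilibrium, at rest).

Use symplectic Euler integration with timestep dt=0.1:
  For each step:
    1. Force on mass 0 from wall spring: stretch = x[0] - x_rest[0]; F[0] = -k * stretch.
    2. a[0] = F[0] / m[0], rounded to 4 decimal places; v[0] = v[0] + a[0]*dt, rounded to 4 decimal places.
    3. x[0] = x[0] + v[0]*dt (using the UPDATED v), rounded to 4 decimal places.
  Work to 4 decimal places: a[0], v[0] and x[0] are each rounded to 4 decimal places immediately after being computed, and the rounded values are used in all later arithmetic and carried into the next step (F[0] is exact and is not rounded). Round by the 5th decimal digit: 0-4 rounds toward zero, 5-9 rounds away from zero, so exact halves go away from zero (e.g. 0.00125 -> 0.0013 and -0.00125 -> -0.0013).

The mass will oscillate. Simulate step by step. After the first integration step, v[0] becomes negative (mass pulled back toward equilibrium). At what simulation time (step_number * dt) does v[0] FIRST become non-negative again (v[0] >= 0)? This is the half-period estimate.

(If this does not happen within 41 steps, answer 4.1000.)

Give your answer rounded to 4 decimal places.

Answer: 3.3000

Derivation:
Step 0: x=[12.1000] v=[0.0000]
Step 1: x=[12.0696] v=[-0.3040]
Step 2: x=[12.0091] v=[-0.6051]
Step 3: x=[11.9191] v=[-0.9005]
Step 4: x=[11.8004] v=[-1.1873]
Step 5: x=[11.6541] v=[-1.4628]
Step 6: x=[11.4817] v=[-1.7244]
Step 7: x=[11.2847] v=[-1.9697]
Step 8: x=[11.0651] v=[-2.1963]
Step 9: x=[10.8249] v=[-2.4020]
Step 10: x=[10.5664] v=[-2.5849]
Step 11: x=[10.2921] v=[-2.7432]
Step 12: x=[10.0046] v=[-2.8755]
Step 13: x=[9.7066] v=[-2.9804]
Step 14: x=[9.4009] v=[-3.0570]
Step 15: x=[9.0904] v=[-3.1046]
Step 16: x=[8.7781] v=[-3.1227]
Step 17: x=[8.4670] v=[-3.1111]
Step 18: x=[8.1600] v=[-3.0700]
Step 19: x=[7.8600] v=[-2.9997]
Step 20: x=[7.5699] v=[-2.9009]
Step 21: x=[7.2925] v=[-2.7745]
Step 22: x=[7.0303] v=[-2.6218]
Step 23: x=[6.7859] v=[-2.4442]
Step 24: x=[6.5616] v=[-2.2434]
Step 25: x=[6.3595] v=[-2.0213]
Step 26: x=[6.1815] v=[-1.7800]
Step 27: x=[6.0293] v=[-1.5217]
Step 28: x=[5.9044] v=[-1.2490]
Step 29: x=[5.8080] v=[-0.9644]
Step 30: x=[5.7409] v=[-0.6707]
Step 31: x=[5.7038] v=[-0.3706]
Step 32: x=[5.6971] v=[-0.0670]
Step 33: x=[5.7208] v=[0.2373]
First v>=0 after going negative at step 33, time=3.3000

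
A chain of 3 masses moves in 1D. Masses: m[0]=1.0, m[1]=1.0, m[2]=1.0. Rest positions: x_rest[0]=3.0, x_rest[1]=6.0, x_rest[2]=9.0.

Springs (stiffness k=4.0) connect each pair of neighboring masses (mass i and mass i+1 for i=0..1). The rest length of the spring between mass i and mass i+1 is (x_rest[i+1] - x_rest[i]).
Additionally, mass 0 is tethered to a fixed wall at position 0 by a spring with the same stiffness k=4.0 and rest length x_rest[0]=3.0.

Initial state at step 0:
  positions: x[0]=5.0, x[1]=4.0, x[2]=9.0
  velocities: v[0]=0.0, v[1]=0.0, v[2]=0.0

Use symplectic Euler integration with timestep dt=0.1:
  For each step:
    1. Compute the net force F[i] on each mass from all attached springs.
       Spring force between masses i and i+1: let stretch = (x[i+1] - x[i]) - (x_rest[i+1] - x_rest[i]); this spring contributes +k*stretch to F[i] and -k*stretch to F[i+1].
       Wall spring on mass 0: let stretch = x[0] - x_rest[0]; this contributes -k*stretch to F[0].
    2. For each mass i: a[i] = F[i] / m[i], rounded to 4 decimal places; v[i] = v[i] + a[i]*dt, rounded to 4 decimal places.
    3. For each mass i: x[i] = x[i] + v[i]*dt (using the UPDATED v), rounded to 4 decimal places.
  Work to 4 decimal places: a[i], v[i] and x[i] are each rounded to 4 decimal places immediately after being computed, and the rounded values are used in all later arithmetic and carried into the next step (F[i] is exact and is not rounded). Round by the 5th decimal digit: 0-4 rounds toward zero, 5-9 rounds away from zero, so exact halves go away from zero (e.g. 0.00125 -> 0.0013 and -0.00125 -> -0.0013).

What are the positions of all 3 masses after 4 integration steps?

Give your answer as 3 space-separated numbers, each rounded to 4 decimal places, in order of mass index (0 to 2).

Answer: 3.0074 5.9490 8.3797

Derivation:
Step 0: x=[5.0000 4.0000 9.0000] v=[0.0000 0.0000 0.0000]
Step 1: x=[4.7600 4.2400 8.9200] v=[-2.4000 2.4000 -0.8000]
Step 2: x=[4.3088 4.6880 8.7728] v=[-4.5120 4.4800 -1.4720]
Step 3: x=[3.7004 5.2842 8.5822] v=[-6.0838 5.9622 -1.9059]
Step 4: x=[3.0074 5.9490 8.3797] v=[-6.9304 6.6479 -2.0251]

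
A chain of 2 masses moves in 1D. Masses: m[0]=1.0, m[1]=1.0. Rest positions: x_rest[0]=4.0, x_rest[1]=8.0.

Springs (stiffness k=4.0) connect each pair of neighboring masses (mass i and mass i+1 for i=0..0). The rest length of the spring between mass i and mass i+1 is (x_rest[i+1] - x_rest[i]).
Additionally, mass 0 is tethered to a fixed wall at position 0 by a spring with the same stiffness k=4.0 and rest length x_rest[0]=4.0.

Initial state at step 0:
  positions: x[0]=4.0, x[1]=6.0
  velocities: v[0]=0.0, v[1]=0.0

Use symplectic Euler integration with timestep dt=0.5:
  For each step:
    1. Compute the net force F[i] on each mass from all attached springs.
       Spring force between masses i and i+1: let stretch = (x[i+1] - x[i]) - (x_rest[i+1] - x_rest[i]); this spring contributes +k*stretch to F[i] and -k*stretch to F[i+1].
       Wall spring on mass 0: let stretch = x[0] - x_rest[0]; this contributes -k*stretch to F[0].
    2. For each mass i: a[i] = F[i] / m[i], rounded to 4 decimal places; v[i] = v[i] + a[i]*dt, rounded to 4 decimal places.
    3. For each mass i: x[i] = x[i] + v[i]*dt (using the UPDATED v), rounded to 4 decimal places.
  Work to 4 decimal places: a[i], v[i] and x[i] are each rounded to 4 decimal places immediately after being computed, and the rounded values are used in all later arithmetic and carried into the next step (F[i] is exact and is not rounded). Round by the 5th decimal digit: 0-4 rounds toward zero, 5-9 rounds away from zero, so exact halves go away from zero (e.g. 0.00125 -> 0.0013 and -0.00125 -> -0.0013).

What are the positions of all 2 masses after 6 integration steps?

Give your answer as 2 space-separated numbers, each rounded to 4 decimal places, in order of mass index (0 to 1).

Answer: 6.0000 8.0000

Derivation:
Step 0: x=[4.0000 6.0000] v=[0.0000 0.0000]
Step 1: x=[2.0000 8.0000] v=[-4.0000 4.0000]
Step 2: x=[4.0000 8.0000] v=[4.0000 0.0000]
Step 3: x=[6.0000 8.0000] v=[4.0000 0.0000]
Step 4: x=[4.0000 10.0000] v=[-4.0000 4.0000]
Step 5: x=[4.0000 10.0000] v=[0.0000 0.0000]
Step 6: x=[6.0000 8.0000] v=[4.0000 -4.0000]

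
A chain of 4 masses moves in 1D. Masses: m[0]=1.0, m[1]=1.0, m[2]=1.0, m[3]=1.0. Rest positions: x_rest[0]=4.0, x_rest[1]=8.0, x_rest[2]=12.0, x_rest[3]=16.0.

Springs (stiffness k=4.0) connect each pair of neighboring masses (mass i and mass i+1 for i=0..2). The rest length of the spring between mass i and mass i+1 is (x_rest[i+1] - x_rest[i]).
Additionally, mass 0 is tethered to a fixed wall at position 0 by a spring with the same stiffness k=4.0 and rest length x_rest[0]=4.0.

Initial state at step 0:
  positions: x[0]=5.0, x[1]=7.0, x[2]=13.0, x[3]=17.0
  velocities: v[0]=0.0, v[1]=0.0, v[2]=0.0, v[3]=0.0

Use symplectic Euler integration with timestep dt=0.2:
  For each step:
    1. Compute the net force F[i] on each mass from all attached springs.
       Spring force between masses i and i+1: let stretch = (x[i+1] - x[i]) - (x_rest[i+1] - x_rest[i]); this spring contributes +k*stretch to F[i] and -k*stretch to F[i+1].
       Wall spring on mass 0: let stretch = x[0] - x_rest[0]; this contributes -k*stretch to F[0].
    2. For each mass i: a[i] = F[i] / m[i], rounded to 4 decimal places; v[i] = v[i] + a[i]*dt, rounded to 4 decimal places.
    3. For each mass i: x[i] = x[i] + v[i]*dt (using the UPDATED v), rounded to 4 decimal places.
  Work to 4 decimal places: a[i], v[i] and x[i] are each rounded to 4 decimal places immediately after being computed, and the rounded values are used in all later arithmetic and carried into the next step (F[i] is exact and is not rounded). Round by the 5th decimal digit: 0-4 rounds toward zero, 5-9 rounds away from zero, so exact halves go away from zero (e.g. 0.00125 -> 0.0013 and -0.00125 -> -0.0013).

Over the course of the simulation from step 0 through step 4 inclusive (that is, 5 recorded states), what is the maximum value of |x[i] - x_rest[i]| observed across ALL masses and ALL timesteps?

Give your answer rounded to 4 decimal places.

Answer: 1.5699

Derivation:
Step 0: x=[5.0000 7.0000 13.0000 17.0000] v=[0.0000 0.0000 0.0000 0.0000]
Step 1: x=[4.5200 7.6400 12.6800 17.0000] v=[-2.4000 3.2000 -1.6000 0.0000]
Step 2: x=[3.8160 8.5872 12.2448 16.9488] v=[-3.5200 4.7360 -2.1760 -0.2560]
Step 3: x=[3.2648 9.3562 11.9770 16.7850] v=[-2.7558 3.8451 -1.3389 -0.8192]
Step 4: x=[3.1659 9.5699 12.0592 16.4919] v=[-0.4945 1.0686 0.4109 -1.4656]
Max displacement = 1.5699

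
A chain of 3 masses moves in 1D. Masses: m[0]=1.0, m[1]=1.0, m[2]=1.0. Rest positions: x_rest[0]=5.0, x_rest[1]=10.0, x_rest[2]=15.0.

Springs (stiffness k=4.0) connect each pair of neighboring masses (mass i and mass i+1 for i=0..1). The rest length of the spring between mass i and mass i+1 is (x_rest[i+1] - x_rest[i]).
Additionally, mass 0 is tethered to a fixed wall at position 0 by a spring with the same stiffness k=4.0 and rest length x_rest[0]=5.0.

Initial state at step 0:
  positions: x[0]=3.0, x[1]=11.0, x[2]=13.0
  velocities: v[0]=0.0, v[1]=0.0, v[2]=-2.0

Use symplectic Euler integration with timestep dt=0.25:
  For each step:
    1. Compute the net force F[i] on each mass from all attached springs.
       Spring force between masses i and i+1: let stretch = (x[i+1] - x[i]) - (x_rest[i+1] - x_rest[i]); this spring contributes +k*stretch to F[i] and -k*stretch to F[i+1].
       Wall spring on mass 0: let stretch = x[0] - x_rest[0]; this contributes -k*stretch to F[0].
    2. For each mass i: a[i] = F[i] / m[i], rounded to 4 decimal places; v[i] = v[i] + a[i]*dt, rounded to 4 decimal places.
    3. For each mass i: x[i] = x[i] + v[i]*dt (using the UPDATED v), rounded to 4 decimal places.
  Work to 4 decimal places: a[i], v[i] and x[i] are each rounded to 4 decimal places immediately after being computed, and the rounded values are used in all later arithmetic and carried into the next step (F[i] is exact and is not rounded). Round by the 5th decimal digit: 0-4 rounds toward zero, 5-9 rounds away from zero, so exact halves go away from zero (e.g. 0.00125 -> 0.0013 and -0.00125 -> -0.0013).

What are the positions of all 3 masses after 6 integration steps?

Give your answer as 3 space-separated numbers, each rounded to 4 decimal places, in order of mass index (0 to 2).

Answer: 2.5725 10.8091 12.9771

Derivation:
Step 0: x=[3.0000 11.0000 13.0000] v=[0.0000 0.0000 -2.0000]
Step 1: x=[4.2500 9.5000 13.2500] v=[5.0000 -6.0000 1.0000]
Step 2: x=[5.7500 7.6250 13.8125] v=[6.0000 -7.5000 2.2500]
Step 3: x=[6.2813 6.8281 14.0781] v=[2.1250 -3.1875 1.0625]
Step 4: x=[5.3789 7.7070 13.7812] v=[-3.6095 3.5157 -1.1875]
Step 5: x=[3.7138 9.5225 13.2158] v=[-6.6603 7.2618 -2.2617]
Step 6: x=[2.5725 10.8091 12.9771] v=[-4.5654 5.1464 -0.9550]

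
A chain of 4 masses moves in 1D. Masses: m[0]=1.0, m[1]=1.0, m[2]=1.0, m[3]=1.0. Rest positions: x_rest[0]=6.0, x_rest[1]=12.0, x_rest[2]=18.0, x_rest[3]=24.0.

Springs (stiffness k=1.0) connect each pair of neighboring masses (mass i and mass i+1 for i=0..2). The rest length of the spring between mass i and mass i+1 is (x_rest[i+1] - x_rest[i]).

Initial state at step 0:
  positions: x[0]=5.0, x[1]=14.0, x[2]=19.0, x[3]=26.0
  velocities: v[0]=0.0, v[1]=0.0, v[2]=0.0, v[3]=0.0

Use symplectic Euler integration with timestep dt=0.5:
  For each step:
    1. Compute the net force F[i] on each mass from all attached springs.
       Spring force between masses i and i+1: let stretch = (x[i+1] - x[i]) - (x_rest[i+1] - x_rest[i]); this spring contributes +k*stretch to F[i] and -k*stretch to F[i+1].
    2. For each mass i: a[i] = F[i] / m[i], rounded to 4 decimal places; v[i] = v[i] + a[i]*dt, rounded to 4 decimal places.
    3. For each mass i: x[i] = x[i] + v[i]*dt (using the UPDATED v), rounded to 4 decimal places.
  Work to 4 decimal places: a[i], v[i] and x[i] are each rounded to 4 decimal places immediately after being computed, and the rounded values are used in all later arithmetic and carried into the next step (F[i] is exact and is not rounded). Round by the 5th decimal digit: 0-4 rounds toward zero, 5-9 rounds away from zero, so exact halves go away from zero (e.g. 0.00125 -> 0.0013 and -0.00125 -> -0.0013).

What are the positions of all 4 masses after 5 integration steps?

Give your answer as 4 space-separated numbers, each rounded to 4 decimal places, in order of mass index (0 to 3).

Answer: 7.7033 13.4649 17.8164 25.0157

Derivation:
Step 0: x=[5.0000 14.0000 19.0000 26.0000] v=[0.0000 0.0000 0.0000 0.0000]
Step 1: x=[5.7500 13.0000 19.5000 25.7500] v=[1.5000 -2.0000 1.0000 -0.5000]
Step 2: x=[6.8125 11.8125 19.9375 25.4375] v=[2.1250 -2.3750 0.8750 -0.6250]
Step 3: x=[7.6250 11.4063 19.7188 25.2500] v=[1.6250 -0.8125 -0.4375 -0.3750]
Step 4: x=[7.8829 12.1329 18.8047 25.1797] v=[0.5157 1.4531 -1.8282 -0.1406]
Step 5: x=[7.7033 13.4649 17.8164 25.0157] v=[-0.3593 2.6640 -1.9766 -0.3281]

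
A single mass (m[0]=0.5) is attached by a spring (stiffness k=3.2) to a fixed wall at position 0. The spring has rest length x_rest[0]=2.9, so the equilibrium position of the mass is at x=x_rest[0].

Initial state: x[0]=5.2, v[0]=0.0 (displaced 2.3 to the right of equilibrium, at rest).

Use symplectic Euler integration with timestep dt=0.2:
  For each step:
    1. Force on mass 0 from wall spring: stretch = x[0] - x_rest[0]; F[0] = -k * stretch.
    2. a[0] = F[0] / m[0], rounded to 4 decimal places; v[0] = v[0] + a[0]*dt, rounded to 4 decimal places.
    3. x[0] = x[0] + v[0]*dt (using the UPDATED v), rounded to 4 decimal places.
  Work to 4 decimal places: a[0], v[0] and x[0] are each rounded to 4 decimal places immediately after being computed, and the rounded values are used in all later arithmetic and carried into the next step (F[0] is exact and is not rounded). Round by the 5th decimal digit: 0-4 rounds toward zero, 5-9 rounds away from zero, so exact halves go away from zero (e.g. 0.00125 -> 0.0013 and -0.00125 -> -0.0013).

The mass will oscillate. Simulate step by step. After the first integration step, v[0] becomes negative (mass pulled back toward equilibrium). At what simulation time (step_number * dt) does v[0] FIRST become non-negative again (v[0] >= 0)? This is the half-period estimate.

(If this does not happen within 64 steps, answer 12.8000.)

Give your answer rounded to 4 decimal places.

Answer: 1.4000

Derivation:
Step 0: x=[5.2000] v=[0.0000]
Step 1: x=[4.6112] v=[-2.9440]
Step 2: x=[3.5843] v=[-5.1343]
Step 3: x=[2.3823] v=[-6.0102]
Step 4: x=[1.3128] v=[-5.3475]
Step 5: x=[0.6496] v=[-3.3159]
Step 6: x=[0.5625] v=[-0.4354]
Step 7: x=[1.0738] v=[2.5566]
First v>=0 after going negative at step 7, time=1.4000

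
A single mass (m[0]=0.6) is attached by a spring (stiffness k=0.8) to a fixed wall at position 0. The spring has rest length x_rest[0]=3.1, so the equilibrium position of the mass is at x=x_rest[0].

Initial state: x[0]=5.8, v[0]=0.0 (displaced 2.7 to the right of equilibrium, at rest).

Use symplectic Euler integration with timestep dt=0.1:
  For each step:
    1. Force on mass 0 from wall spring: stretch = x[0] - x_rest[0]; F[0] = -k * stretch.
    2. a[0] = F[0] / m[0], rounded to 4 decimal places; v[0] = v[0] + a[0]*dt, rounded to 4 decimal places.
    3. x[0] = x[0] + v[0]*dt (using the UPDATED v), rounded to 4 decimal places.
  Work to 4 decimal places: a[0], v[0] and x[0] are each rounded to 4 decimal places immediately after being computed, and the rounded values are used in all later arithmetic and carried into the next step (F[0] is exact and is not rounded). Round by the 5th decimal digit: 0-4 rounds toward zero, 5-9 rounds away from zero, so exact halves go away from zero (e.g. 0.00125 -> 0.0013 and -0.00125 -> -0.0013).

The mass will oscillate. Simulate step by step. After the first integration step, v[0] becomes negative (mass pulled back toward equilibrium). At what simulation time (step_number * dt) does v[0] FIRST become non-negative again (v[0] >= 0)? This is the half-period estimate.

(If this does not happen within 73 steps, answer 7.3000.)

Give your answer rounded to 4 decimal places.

Answer: 2.8000

Derivation:
Step 0: x=[5.8000] v=[0.0000]
Step 1: x=[5.7640] v=[-0.3600]
Step 2: x=[5.6925] v=[-0.7152]
Step 3: x=[5.5864] v=[-1.0609]
Step 4: x=[5.4472] v=[-1.3924]
Step 5: x=[5.2767] v=[-1.7054]
Step 6: x=[5.0771] v=[-1.9956]
Step 7: x=[4.8512] v=[-2.2592]
Step 8: x=[4.6019] v=[-2.4927]
Step 9: x=[4.3326] v=[-2.6930]
Step 10: x=[4.0469] v=[-2.8574]
Step 11: x=[3.7485] v=[-2.9837]
Step 12: x=[3.4415] v=[-3.0702]
Step 13: x=[3.1299] v=[-3.1157]
Step 14: x=[2.8179] v=[-3.1197]
Step 15: x=[2.5097] v=[-3.0821]
Step 16: x=[2.2094] v=[-3.0034]
Step 17: x=[1.9209] v=[-2.8847]
Step 18: x=[1.6482] v=[-2.7275]
Step 19: x=[1.3948] v=[-2.5339]
Step 20: x=[1.1642] v=[-2.3065]
Step 21: x=[0.9594] v=[-2.0484]
Step 22: x=[0.7831] v=[-1.7630]
Step 23: x=[0.6377] v=[-1.4541]
Step 24: x=[0.5251] v=[-1.1258]
Step 25: x=[0.4469] v=[-0.7825]
Step 26: x=[0.4040] v=[-0.4288]
Step 27: x=[0.3971] v=[-0.0693]
Step 28: x=[0.4262] v=[0.2911]
First v>=0 after going negative at step 28, time=2.8000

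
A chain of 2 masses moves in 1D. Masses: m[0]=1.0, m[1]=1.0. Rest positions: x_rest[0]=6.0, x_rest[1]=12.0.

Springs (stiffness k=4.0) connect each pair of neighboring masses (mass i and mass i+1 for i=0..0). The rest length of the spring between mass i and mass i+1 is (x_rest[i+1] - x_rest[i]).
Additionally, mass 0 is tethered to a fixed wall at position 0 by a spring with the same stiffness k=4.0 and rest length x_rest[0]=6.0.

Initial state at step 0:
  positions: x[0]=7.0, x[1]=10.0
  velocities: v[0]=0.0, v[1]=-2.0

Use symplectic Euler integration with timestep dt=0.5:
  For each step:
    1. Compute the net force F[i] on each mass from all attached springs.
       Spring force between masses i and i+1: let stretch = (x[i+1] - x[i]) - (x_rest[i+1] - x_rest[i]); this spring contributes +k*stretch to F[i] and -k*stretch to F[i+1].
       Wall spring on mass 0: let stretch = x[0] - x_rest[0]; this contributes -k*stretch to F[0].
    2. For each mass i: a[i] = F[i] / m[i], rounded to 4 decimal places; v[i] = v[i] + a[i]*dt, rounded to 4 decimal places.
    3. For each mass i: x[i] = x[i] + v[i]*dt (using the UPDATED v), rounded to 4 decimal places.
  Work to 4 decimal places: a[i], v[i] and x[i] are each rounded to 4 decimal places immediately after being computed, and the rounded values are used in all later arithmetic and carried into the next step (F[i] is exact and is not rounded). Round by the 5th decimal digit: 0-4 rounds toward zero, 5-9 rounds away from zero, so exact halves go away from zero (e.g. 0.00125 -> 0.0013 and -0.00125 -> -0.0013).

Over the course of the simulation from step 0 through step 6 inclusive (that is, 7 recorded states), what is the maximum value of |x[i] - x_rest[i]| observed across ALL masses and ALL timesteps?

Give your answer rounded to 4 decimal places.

Step 0: x=[7.0000 10.0000] v=[0.0000 -2.0000]
Step 1: x=[3.0000 12.0000] v=[-8.0000 4.0000]
Step 2: x=[5.0000 11.0000] v=[4.0000 -2.0000]
Step 3: x=[8.0000 10.0000] v=[6.0000 -2.0000]
Step 4: x=[5.0000 13.0000] v=[-6.0000 6.0000]
Step 5: x=[5.0000 14.0000] v=[0.0000 2.0000]
Step 6: x=[9.0000 12.0000] v=[8.0000 -4.0000]
Max displacement = 3.0000

Answer: 3.0000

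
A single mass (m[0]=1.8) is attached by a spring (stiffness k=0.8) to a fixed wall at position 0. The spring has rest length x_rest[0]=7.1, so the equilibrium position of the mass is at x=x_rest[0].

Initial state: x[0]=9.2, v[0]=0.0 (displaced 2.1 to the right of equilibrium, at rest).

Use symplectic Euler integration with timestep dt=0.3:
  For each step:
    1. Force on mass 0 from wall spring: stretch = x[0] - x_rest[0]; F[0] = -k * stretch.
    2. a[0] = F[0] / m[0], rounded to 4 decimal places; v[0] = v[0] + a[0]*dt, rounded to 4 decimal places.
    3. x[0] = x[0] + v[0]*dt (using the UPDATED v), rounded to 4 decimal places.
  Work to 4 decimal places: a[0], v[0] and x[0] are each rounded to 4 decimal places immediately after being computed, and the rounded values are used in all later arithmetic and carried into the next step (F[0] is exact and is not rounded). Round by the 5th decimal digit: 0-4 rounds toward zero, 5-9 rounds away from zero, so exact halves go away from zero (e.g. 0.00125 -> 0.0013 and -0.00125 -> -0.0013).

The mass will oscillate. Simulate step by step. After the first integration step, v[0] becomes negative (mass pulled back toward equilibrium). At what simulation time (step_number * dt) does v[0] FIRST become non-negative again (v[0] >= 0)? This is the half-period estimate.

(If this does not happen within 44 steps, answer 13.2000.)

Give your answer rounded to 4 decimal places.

Answer: 4.8000

Derivation:
Step 0: x=[9.2000] v=[0.0000]
Step 1: x=[9.1160] v=[-0.2800]
Step 2: x=[8.9514] v=[-0.5488]
Step 3: x=[8.7127] v=[-0.7956]
Step 4: x=[8.4095] v=[-1.0106]
Step 5: x=[8.0539] v=[-1.1852]
Step 6: x=[7.6602] v=[-1.3124]
Step 7: x=[7.2441] v=[-1.3871]
Step 8: x=[6.8222] v=[-1.4063]
Step 9: x=[6.4114] v=[-1.3693]
Step 10: x=[6.0282] v=[-1.2775]
Step 11: x=[5.6878] v=[-1.1346]
Step 12: x=[5.4039] v=[-0.9463]
Step 13: x=[5.1878] v=[-0.7202]
Step 14: x=[5.0482] v=[-0.4652]
Step 15: x=[4.9907] v=[-0.1916]
Step 16: x=[5.0176] v=[0.0897]
First v>=0 after going negative at step 16, time=4.8000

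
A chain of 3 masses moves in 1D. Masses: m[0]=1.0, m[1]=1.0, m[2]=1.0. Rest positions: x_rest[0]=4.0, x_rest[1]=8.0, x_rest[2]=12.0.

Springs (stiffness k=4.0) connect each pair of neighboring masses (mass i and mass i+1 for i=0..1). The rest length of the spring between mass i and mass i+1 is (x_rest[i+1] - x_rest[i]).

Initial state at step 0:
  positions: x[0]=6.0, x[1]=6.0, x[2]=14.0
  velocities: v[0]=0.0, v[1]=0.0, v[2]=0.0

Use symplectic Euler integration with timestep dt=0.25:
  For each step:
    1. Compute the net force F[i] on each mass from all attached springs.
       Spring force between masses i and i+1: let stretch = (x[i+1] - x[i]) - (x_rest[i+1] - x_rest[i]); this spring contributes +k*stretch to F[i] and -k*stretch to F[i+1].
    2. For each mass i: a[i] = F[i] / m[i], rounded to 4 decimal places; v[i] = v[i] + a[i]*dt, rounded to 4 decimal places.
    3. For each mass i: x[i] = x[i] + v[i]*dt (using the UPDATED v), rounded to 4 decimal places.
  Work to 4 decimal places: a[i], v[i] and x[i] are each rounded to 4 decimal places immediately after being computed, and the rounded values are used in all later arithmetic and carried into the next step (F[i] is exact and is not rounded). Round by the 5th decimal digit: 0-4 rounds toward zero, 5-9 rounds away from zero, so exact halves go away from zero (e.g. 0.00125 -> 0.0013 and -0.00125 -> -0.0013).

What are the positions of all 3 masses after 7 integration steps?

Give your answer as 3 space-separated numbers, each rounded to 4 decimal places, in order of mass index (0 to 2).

Step 0: x=[6.0000 6.0000 14.0000] v=[0.0000 0.0000 0.0000]
Step 1: x=[5.0000 8.0000 13.0000] v=[-4.0000 8.0000 -4.0000]
Step 2: x=[3.7500 10.5000 11.7500] v=[-5.0000 10.0000 -5.0000]
Step 3: x=[3.1875 11.6250 11.1875] v=[-2.2500 4.5000 -2.2500]
Step 4: x=[3.7344 10.5313 11.7344] v=[2.1875 -4.3750 2.1875]
Step 5: x=[4.9805 8.0391 12.9805] v=[4.9844 -9.9688 4.9844]
Step 6: x=[5.9913 6.0176 13.9913] v=[4.0430 -8.0860 4.0430]
Step 7: x=[6.0086 5.9830 14.0086] v=[0.0693 -0.1386 0.0693]

Answer: 6.0086 5.9830 14.0086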